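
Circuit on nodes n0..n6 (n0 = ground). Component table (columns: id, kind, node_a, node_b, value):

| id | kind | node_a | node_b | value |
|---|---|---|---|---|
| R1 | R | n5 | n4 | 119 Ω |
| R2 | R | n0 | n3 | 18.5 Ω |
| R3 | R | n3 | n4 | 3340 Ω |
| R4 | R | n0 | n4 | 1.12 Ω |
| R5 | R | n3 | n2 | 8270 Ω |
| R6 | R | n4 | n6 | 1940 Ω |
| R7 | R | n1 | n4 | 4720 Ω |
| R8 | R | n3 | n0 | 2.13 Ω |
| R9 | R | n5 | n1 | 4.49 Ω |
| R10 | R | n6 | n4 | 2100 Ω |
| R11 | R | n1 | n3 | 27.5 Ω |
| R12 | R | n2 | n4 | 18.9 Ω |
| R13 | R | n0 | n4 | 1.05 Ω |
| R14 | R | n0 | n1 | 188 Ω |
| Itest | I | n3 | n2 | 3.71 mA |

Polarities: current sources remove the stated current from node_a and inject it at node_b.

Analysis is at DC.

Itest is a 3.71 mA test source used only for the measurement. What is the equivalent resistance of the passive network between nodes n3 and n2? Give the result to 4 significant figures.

R_eq = 21.25 Ω

Element admittances at DC:
  Y(R1) = 0.008403 S between n5,n4
  Y(R2) = 0.05405 S between n0,n3
  Y(R3) = 0.0002994 S between n3,n4
  Y(R4) = 0.8929 S between n0,n4
  Y(R5) = 0.0001209 S between n3,n2
  Y(R6) = 0.0005155 S between n4,n6
  Y(R7) = 0.0002119 S between n1,n4
  Y(R8) = 0.4695 S between n3,n0
  Y(R9) = 0.2227 S between n5,n1
  Y(R10) = 0.0004762 S between n6,n4
  Y(R11) = 0.03636 S between n1,n3
  Y(R12) = 0.05291 S between n2,n4
  Y(R13) = 0.9524 S between n0,n4
  Y(R14) = 0.005319 S between n0,n1
  Itest: injects 0.00371 A into n2 (from n3)
Assemble and solve the 6×6 MNA system:
  V(n1)=-0.004698  V(n2)=0.07191  V(n3)=-0.006909  V(n4)=0.001974  V(n5)=-0.004455  V(n6)=0.001974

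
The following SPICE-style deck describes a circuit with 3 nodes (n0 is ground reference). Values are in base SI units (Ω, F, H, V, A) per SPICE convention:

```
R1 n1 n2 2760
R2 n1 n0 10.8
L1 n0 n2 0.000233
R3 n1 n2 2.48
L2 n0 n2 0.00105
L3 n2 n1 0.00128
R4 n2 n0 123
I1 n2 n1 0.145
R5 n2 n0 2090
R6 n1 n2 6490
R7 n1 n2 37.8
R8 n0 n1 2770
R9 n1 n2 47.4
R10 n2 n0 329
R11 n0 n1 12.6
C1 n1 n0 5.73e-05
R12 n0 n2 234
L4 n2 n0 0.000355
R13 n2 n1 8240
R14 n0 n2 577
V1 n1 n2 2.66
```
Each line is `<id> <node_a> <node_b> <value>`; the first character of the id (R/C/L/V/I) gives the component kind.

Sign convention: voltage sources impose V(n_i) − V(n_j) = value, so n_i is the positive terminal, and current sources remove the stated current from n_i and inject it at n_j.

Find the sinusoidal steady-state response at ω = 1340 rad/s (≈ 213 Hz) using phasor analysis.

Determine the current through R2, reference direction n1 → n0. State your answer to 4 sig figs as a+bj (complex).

0.2492-0.007241j A

Element admittances at ω=1340 rad/s:
  Y(R1) = 0.0003623+0.000j S between n1,n2
  Y(R2) = 0.09259+0.000j S between n1,n0
  Y(L1) = 0.000-3.203j S between n0,n2
  Y(R3) = 0.4032+0.000j S between n1,n2
  Y(L2) = 0.000-0.7107j S between n0,n2
  Y(L3) = 0.000-0.5830j S between n2,n1
  Y(R4) = 0.008130+0.000j S between n2,n0
  I1: injects 0.145 A into n1 (from n2)
  Y(R5) = 0.0004785+0.000j S between n2,n0
  Y(R6) = 0.0001541+0.000j S between n1,n2
  Y(R7) = 0.02646+0.000j S between n1,n2
  Y(R8) = 0.0003610+0.000j S between n0,n1
  Y(R9) = 0.02110+0.000j S between n1,n2
  Y(R10) = 0.003040+0.000j S between n2,n0
  Y(R11) = 0.07937+0.000j S between n0,n1
  Y(C1) = 0.000+0.07678j S between n1,n0
  Y(R12) = 0.004274+0.000j S between n0,n2
  Y(L4) = 0.000-2.102j S between n2,n0
  Y(R13) = 0.0001214+0.000j S between n2,n1
  Y(R14) = 0.001733+0.000j S between n0,n2
  V1: constraint V(n1)−V(n2) = 2.66
Assemble and solve the 3×3 MNA system:
  V(n1)=2.692-0.07820j  V(n2)=0.03189-0.07820j
  i(V1)=-1.526+1.358j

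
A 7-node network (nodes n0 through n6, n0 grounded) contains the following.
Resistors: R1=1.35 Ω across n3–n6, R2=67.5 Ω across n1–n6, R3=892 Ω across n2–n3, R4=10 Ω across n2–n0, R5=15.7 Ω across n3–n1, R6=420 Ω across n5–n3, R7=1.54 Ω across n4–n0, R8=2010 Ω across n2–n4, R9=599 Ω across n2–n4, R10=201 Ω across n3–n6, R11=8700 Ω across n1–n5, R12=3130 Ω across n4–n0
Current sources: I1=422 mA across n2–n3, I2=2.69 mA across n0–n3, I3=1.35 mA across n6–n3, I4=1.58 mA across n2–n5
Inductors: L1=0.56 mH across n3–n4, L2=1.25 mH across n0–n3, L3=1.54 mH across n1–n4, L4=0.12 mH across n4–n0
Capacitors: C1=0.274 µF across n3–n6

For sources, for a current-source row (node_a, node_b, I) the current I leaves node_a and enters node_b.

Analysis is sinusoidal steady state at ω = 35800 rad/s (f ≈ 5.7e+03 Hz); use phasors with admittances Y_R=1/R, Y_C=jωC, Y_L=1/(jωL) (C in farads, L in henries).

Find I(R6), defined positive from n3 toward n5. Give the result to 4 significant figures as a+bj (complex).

-0.001394+2.202e-05j A

MNA unknowns: 6 node voltages V₁..V_6
R1: Y=0.7407+0.000j on G[3,6]
R2: Y=0.01481+0.000j on G[1,6]
R3: Y=0.001121+0.000j on G[2,3]
R4: Y=0.1000+0.000j on G[2,0]
I1: z[2]−=0.422, z[3]+=0.422
R5: Y=0.06369+0.000j on G[3,1]
L1: Y=0.000-0.04988j on G[3,4]
I2: z[0]−=0.00269, z[3]+=0.00269
C1: Y=0.000+0.009809j on G[3,6]
R6: Y=0.002381+0.000j on G[5,3]
I3: z[6]−=0.00135, z[3]+=0.00135
R7: Y=0.6494+0.000j on G[4,0]
R8: Y=0.0004975+0.000j on G[2,4]
R9: Y=0.001669+0.000j on G[2,4]
R10: Y=0.004975+0.000j on G[3,6]
L2: Y=0.000-0.02235j on G[0,3]
R11: Y=0.0001149+0.000j on G[1,5]
L3: Y=0.000-0.01814j on G[1,4]
L4: Y=0.000-0.2328j on G[4,0]
R12: Y=0.0003195+0.000j on G[4,0]
I4: z[2]−=0.00158, z[5]+=0.00158
solve → V1=-0.4568+4.618j, V2=-4.086+0.05563j, V3=0.5753+4.819j, V4=0.4106+0.1583j, V5=1.161+4.810j, V6=0.5534+4.815j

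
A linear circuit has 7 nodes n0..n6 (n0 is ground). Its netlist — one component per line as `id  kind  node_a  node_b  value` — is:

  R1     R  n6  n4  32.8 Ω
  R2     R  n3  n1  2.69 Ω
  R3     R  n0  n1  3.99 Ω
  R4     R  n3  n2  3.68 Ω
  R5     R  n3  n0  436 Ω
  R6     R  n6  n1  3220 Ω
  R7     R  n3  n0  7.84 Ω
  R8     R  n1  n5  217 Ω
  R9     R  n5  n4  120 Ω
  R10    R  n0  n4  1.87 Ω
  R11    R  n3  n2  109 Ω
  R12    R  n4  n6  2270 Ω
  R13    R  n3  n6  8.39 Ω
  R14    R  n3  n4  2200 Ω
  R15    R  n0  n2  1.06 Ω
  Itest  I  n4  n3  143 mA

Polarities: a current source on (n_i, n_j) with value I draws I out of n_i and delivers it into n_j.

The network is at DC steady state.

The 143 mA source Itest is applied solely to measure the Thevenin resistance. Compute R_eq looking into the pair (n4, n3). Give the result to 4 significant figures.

MNA unknowns: 6 node voltages V₁..V_6
R1: Y=0.03049 on G[6,4]
R2: Y=0.3717 on G[3,1]
R3: Y=0.2506 on G[0,1]
R4: Y=0.2717 on G[3,2]
R5: Y=0.002294 on G[3,0]
R6: Y=0.0003106 on G[6,1]
R7: Y=0.1276 on G[3,0]
R8: Y=0.004608 on G[1,5]
R9: Y=0.008333 on G[5,4]
R10: Y=0.5348 on G[0,4]
R11: Y=0.009174 on G[3,2]
R12: Y=0.0004405 on G[4,6]
R13: Y=0.1192 on G[3,6]
R14: Y=0.0004545 on G[3,4]
R15: Y=0.9434 on G[0,2]
Itest: z[4]−=0.143, z[3]+=0.143
solve → V1=0.1543, V2=0.06000, V3=0.2615, V4=-0.2417, V5=-0.1007, V6=0.1578

R_eq = 3.519 Ω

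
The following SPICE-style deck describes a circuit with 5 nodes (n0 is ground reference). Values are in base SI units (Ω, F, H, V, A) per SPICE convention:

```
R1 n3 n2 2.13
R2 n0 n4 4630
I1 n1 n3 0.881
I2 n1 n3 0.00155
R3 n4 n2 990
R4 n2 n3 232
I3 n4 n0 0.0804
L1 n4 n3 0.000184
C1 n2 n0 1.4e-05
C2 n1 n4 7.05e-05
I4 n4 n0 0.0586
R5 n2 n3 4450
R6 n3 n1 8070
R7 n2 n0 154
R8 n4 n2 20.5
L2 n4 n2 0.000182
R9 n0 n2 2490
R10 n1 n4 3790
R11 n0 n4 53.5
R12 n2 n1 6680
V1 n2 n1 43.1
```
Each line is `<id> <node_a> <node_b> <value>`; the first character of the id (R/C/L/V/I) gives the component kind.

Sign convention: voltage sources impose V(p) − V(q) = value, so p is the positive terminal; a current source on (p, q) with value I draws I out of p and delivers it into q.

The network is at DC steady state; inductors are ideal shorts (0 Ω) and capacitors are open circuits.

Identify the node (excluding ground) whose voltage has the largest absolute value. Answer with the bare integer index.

MNA unknowns: 4 node voltages V₁..V_4 plus 3 source currents (L1, L2, V1)
R1: Y=0.4695 on G[3,2]
R2: Y=0.0002160 on G[0,4]
I1: z[1]−=0.881, z[3]+=0.881
I2: z[1]−=0.00155, z[3]+=0.00155
R3: Y=0.001010 on G[4,2]
R4: Y=0.004310 on G[2,3]
I3: z[4]−=0.0804, z[0]+=0.0804
L1: row V4−V3=0, i_L1 at 4,3
C1: Y=0.000 on G[2,0]
C2: Y=0.000 on G[1,4]
I4: z[4]−=0.0586, z[0]+=0.0586
R5: Y=0.0002247 on G[2,3]
R6: Y=0.0001239 on G[3,1]
R7: Y=0.006494 on G[2,0]
R8: Y=0.04878 on G[4,2]
L2: row V4−V2=0, i_L2 at 4,2
R9: Y=0.0004016 on G[0,2]
R10: Y=0.0002639 on G[1,4]
R11: Y=0.01869 on G[0,4]
R12: Y=0.0001497 on G[2,1]
V1: row V2−V1=43.1, i_V1 at 2,1
solve → V1=-48.49, V2=-5.387, V3=-5.387, V4=-5.387
aux → i_L1=-0.8772, i_L2=0.8287, i_V1=0.8594

1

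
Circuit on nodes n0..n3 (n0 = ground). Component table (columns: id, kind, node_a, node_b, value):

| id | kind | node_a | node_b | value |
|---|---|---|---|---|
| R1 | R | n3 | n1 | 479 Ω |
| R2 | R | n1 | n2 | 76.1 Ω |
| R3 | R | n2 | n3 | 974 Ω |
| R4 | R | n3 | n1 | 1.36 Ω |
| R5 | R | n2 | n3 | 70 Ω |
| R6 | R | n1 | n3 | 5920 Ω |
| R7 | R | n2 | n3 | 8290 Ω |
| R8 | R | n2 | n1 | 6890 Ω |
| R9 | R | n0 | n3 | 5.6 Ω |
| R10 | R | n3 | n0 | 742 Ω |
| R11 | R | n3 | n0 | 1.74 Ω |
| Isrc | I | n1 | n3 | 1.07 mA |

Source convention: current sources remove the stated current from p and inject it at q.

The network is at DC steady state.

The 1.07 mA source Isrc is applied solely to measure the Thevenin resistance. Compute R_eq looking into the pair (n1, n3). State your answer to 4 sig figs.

Element admittances at DC:
  Y(R1) = 0.002088 S between n3,n1
  Y(R2) = 0.01314 S between n1,n2
  Y(R3) = 0.001027 S between n2,n3
  Y(R4) = 0.7353 S between n3,n1
  Y(R5) = 0.01429 S between n2,n3
  Y(R6) = 0.0001689 S between n1,n3
  Y(R7) = 0.0001206 S between n2,n3
  Y(R8) = 0.0001451 S between n2,n1
  Y(R9) = 0.1786 S between n0,n3
  Y(R10) = 0.001348 S between n3,n0
  Y(R11) = 0.5747 S between n3,n0
  Isrc: injects 0.00107 A into n3 (from n1)
Assemble and solve the 3×3 MNA system:
  V(n1)=-0.001437  V(n2)=-0.0006647  V(n3)=0.000

R_eq = 1.343 Ω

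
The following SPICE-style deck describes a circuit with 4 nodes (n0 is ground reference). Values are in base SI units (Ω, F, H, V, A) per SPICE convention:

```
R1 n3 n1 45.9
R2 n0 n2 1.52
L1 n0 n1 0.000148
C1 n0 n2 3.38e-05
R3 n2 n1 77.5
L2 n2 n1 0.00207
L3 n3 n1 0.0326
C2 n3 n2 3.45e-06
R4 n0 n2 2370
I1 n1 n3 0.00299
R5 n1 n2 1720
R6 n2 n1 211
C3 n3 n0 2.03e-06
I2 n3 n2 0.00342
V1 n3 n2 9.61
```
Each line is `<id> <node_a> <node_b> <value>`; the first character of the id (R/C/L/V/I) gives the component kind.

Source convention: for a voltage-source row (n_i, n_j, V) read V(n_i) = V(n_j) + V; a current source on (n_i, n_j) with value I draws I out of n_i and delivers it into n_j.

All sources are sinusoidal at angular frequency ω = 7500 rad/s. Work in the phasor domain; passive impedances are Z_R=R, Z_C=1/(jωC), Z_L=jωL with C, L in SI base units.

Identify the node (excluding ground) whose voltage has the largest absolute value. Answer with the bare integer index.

3

MNA unknowns: 3 node voltages V₁..V_3 plus 1 source current (V1)
R1: Y=0.02179+0.000j on G[3,1]
R2: Y=0.6579+0.000j on G[0,2]
L1: Y=0.000-0.9009j on G[0,1]
C1: Y=0.000+0.2535j on G[0,2]
R3: Y=0.01290+0.000j on G[2,1]
L2: Y=0.000-0.06441j on G[2,1]
L3: Y=0.000-0.004090j on G[3,1]
C2: Y=0.000+0.02587j on G[3,2]
R4: Y=0.0004219+0.000j on G[0,2]
I1: z[1]−=0.00299, z[3]+=0.00299
R5: Y=0.0005814+0.000j on G[1,2]
R6: Y=0.004739+0.000j on G[2,1]
C3: Y=0.000+0.01523j on G[3,0]
I2: z[3]−=0.00342, z[2]+=0.00342
V1: row V3−V2=9.61, i_V1 at 3,2
solve → V1=0.03048+0.1952j, V2=-0.2922-0.06126j, V3=9.318-0.06126j
aux → i_V1=-0.2027-0.3469j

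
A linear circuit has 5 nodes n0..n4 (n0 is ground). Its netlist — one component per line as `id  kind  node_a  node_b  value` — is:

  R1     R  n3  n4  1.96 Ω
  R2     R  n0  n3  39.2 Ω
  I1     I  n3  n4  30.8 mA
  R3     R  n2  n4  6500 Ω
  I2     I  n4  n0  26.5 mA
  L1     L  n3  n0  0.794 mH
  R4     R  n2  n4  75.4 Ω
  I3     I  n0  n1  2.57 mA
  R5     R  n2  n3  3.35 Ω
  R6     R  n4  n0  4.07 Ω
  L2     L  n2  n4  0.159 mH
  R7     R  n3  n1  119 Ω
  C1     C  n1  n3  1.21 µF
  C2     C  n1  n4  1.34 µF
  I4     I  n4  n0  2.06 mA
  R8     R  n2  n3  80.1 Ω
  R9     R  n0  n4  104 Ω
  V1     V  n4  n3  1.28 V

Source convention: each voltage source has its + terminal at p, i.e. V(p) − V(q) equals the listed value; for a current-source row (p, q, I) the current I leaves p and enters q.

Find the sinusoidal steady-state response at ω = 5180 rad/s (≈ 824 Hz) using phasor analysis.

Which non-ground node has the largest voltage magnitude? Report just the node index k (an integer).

MNA unknowns: 4 node voltages V₁..V_4 plus 1 source current (V1)
R1: Y=0.5102+0.000j on G[3,4]
R2: Y=0.02551+0.000j on G[0,3]
I1: z[3]−=0.0308, z[4]+=0.0308
R3: Y=0.0001538+0.000j on G[2,4]
I2: z[4]−=0.0265, z[0]+=0.0265
L1: Y=0.000-0.2431j on G[3,0]
R4: Y=0.01326+0.000j on G[2,4]
I3: z[0]−=0.00257, z[1]+=0.00257
R5: Y=0.2985+0.000j on G[2,3]
R6: Y=0.2457+0.000j on G[4,0]
L2: Y=0.000-1.214j on G[2,4]
R7: Y=0.008403+0.000j on G[3,1]
C1: Y=0.000+0.006268j on G[1,3]
C2: Y=0.000+0.006941j on G[1,4]
I4: z[4]−=0.00206, z[0]+=0.00206
R8: Y=0.01248+0.000j on G[2,3]
R9: Y=0.009615+0.000j on G[0,4]
V1: row V4−V3=1.28, i_V1 at 4,3
solve → V1=-0.1511-0.4556j, V2=0.4802-0.9277j, V3=-0.7180-0.6217j, V4=0.5620-0.6217j
aux → i_V1=-1.168+0.2489j

2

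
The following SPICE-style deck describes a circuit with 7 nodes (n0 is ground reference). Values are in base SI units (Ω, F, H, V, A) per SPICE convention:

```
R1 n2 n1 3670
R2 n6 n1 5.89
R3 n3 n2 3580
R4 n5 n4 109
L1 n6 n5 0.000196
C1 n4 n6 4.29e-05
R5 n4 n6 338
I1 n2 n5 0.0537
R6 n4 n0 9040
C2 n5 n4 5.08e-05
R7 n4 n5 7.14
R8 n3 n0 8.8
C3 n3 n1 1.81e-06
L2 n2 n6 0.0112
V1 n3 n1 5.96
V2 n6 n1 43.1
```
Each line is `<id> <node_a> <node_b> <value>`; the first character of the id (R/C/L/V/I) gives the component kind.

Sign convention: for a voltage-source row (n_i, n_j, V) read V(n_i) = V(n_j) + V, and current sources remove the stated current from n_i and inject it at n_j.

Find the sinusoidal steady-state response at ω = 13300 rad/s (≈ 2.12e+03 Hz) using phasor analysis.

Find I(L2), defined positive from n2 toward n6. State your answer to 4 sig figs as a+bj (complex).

-0.07531+0.006190j A

Apply KCL at each of the 6 non-ground nodes and solve the resulting linear system.
Node n1: branches {R1, R2, C3, V1, V2} → V_1 = -5.996-0.0003129j
Node n2: branches {R1, R3, I1, L2} → V_2 = 36.18-11.22j
Node n3: branches {R3, R8, C3, V1} → V_3 = -0.03629-0.0003129j
Node n4: branches {R4, C1, R5, R6, C2, R7} → V_4 = 37.28+0.3214j
Node n5: branches {R4, L1, I1, C2, R7} → V_5 = 37.37+0.6060j
Node n6: branches {R2, L1, C1, R5, L2, V2} → V_6 = 37.10-0.0003129j
Source currents: i(V1)=0.01424-0.1466j, i(V2)=-7.343+0.006155j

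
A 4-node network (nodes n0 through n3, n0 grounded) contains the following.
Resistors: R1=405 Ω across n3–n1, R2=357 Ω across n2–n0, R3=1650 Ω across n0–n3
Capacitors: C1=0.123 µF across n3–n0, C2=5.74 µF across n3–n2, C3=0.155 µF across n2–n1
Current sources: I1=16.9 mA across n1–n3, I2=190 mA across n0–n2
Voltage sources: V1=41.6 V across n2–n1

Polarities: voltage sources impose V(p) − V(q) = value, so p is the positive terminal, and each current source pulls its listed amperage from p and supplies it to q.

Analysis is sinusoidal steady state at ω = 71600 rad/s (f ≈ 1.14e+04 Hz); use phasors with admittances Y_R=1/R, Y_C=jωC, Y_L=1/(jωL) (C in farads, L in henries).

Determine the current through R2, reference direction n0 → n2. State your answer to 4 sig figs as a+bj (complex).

-0.02115+0.05401j A

Element admittances at ω=71600 rad/s:
  Y(R1) = 0.002469+0.000j S between n3,n1
  Y(C1) = 0.000+0.008807j S between n3,n0
  Y(C2) = 0.000+0.4110j S between n3,n2
  Y(C3) = 0.000+0.01110j S between n2,n1
  Y(R2) = 0.002801+0.000j S between n2,n0
  I1: injects 0.0169 A into n3 (from n1)
  I2: injects 0.19 A into n2 (from n0)
  Y(R3) = 0.0006061+0.000j S between n0,n3
  V1: constraint V(n2)−V(n1) = 41.6
Assemble and solve the 4×4 MNA system:
  V(n1)=-34.05-19.28j  V(n2)=7.552-19.28j  V(n3)=7.417-18.66j
  i(V1)=-0.08548-0.4632j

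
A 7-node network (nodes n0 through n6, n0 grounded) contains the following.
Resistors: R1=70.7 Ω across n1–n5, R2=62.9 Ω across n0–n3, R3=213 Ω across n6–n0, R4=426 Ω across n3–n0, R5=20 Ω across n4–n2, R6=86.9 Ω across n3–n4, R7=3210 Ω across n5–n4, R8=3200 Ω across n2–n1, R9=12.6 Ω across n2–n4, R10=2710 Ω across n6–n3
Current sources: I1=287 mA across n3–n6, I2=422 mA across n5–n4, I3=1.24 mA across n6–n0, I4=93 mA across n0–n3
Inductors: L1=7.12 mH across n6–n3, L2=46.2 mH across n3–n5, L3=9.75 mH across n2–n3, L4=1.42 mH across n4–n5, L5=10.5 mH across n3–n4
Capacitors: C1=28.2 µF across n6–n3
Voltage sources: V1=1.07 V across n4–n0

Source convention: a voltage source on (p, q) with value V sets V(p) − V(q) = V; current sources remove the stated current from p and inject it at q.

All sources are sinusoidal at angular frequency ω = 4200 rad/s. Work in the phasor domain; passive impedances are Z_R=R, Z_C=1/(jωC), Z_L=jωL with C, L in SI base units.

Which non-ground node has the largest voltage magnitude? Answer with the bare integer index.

Element admittances at ω=4200 rad/s:
  Y(R1) = 0.01414+0.000j S between n1,n5
  I1: injects 0.287 A into n6 (from n3)
  Y(R2) = 0.01590+0.000j S between n0,n3
  Y(R3) = 0.004695+0.000j S between n6,n0
  Y(L1) = 0.000-0.03344j S between n6,n3
  Y(L2) = 0.000-0.005154j S between n3,n5
  I2: injects 0.422 A into n4 (from n5)
  Y(R4) = 0.002347+0.000j S between n3,n0
  Y(R5) = 0.05000+0.000j S between n4,n2
  Y(R6) = 0.01151+0.000j S between n3,n4
  Y(L3) = 0.000-0.02442j S between n2,n3
  I3: injects 0.00124 A into n0 (from n6)
  Y(R7) = 0.0003115+0.000j S between n5,n4
  Y(L4) = 0.000-0.1677j S between n4,n5
  Y(L5) = 0.000-0.02268j S between n3,n4
  Y(R8) = 0.0003125+0.000j S between n2,n1
  Y(C1) = 0.000+0.1184j S between n6,n3
  I4: injects 0.093 A into n3 (from n0)
  Y(R9) = 0.07937+0.000j S between n2,n4
  Y(R10) = 0.0003690+0.000j S between n6,n3
  V1: constraint V(n4)−V(n0) = 1.07
Assemble and solve the 7×7 MNA system:
  V(n1)=1.074-2.366j  V(n2)=1.229-0.03495j  V(n3)=1.385+0.8107j  V(n4)=1.070+0.000j  V(n5)=1.071-2.417j  V(n6)=1.535-2.466j
  i(V1)=0.05929-0.003215j

6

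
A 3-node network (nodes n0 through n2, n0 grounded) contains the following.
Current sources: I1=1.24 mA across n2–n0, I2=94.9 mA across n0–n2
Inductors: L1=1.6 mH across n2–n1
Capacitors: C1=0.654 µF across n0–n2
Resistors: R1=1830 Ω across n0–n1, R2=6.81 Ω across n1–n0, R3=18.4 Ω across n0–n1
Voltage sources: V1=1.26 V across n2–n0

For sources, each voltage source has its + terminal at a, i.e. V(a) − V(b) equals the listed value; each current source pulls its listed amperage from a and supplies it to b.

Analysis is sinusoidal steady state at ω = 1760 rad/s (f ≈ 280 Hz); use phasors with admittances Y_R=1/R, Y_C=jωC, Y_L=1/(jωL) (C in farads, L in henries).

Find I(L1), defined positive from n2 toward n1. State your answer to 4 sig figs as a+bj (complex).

Apply KCL at each of the 2 non-ground nodes and solve the resulting linear system.
Node n1: branches {L1, R1, R2, R3} → V_1 = 0.9526-0.5412j
Node n2: branches {I1, L1, C1, I2, V1} → V_2 = 1.260+0.000j
Source currents: i(V1)=-0.09851+0.1077j

0.1922-0.1092j A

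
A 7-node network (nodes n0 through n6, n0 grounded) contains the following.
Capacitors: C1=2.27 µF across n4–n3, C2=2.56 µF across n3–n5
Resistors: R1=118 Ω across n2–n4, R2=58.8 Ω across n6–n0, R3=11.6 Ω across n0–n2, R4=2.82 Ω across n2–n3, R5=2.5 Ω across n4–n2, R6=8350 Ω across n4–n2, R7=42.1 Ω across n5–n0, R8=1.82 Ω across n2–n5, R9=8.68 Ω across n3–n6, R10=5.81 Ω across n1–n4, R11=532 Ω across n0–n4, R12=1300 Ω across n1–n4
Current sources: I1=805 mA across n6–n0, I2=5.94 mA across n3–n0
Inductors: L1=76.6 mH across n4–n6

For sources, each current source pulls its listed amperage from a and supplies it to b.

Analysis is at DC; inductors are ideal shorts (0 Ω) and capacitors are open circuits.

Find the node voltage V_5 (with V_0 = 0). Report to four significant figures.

-5.889 V

Element admittances at DC:
  Y(C1) = 0.000 S between n4,n3
  Y(R1) = 0.008475 S between n2,n4
  Y(R2) = 0.01701 S between n6,n0
  Y(R3) = 0.08621 S between n0,n2
  Y(R4) = 0.3546 S between n2,n3
  Y(R5) = 0.4000 S between n4,n2
  Y(R6) = 0.0001198 S between n4,n2
  Y(R7) = 0.02375 S between n5,n0
  Y(C2) = 0.000 S between n3,n5
  I1: injects 0.805 A into n0 (from n6)
  Y(R8) = 0.5495 S between n2,n5
  Y(R9) = 0.1152 S between n3,n6
  Y(R10) = 0.1721 S between n1,n4
  Y(R11) = 0.001880 S between n0,n4
  Y(R12) = 0.0007692 S between n1,n4
  L1: short n4↔n6 (DC inductor)
  I2: injects 0.00594 A into n0 (from n3)
Assemble and solve the 7×7 MNA system:
  V(n1)=-7.486  V(n2)=-6.144  V(n3)=-6.486  V(n4)=-7.486  V(n5)=-5.889  V(n6)=-7.486
  i(L1)=0.5624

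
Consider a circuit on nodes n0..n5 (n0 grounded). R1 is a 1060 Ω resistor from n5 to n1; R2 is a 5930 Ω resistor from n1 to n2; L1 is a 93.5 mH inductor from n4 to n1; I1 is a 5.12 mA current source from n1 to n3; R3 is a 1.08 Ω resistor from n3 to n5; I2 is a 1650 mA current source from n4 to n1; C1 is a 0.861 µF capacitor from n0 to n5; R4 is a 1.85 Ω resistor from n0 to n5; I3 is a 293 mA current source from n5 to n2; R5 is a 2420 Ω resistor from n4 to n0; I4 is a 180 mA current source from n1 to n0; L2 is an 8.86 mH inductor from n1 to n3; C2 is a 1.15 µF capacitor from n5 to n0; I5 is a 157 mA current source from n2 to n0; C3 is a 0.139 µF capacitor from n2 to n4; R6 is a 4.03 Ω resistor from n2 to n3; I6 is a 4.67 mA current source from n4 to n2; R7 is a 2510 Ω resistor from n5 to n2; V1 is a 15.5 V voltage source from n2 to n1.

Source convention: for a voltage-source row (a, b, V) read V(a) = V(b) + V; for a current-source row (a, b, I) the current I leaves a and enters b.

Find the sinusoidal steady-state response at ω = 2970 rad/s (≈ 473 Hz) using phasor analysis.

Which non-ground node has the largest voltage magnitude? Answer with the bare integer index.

MNA unknowns: 5 node voltages V₁..V_5 plus 1 source current (V1)
R1: Y=0.0009434+0.000j on G[5,1]
R2: Y=0.0001686+0.000j on G[1,2]
L1: Y=0.000-0.003601j on G[4,1]
I1: z[1]−=0.00512, z[3]+=0.00512
R3: Y=0.9259+0.000j on G[3,5]
I2: z[4]−=1.65, z[1]+=1.65
C1: Y=0.000+0.002557j on G[0,5]
R4: Y=0.5405+0.000j on G[0,5]
I3: z[5]−=0.293, z[2]+=0.293
R5: Y=0.0004132+0.000j on G[4,0]
I4: z[1]−=0.18, z[0]+=0.18
L2: Y=0.000-0.03800j on G[1,3]
C2: Y=0.000+0.003416j on G[5,0]
I5: z[2]−=0.157, z[0]+=0.157
C3: Y=0.000+0.0004128j on G[2,4]
R6: Y=0.2481+0.000j on G[2,3]
I6: z[4]−=0.00467, z[2]+=0.00467
R7: Y=0.0003984+0.000j on G[5,2]
V1: row V2−V1=15.5, i_V1 at 2,1
solve → V1=-15.82-0.8605j, V2=-0.3230-0.8605j, V3=-0.5497+0.6242j, V4=-83.80-509.0j, V5=-0.5550+0.3952j
aux → i_V1=0.2915+0.3344j

4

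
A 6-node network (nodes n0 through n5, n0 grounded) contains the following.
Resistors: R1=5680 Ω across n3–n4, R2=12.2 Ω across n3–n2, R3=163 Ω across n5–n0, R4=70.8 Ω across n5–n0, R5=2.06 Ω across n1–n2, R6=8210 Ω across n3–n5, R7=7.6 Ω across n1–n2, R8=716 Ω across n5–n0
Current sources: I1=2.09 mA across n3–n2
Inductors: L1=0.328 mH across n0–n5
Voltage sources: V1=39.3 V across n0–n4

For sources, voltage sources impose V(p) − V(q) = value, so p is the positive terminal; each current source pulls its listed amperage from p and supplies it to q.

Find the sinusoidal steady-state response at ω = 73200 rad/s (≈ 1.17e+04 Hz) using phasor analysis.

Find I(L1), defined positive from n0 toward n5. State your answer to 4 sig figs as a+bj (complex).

0.002224-0.001160j A

Element admittances at ω=73200 rad/s:
  Y(R1) = 0.0001761+0.000j S between n3,n4
  I1: injects 0.00209 A into n2 (from n3)
  Y(R2) = 0.08197+0.000j S between n3,n2
  Y(R3) = 0.006135+0.000j S between n5,n0
  Y(R4) = 0.01412+0.000j S between n5,n0
  Y(R5) = 0.4854+0.000j S between n1,n2
  Y(R6) = 0.0001218+0.000j S between n3,n5
  Y(R7) = 0.1316+0.000j S between n1,n2
  Y(L1) = 0.000-0.04165j S between n0,n5
  Y(R8) = 0.001397+0.000j S between n5,n0
  V1: constraint V(n0)−V(n4) = 39.3
Assemble and solve the 6×6 MNA system:
  V(n1)=-23.22-0.02184j  V(n2)=-23.22-0.02184j  V(n3)=-23.24-0.02184j  V(n4)=-39.30+0.000j  V(n5)=-0.02786-0.05340j
  i(V1)=-0.002827+3.844e-06j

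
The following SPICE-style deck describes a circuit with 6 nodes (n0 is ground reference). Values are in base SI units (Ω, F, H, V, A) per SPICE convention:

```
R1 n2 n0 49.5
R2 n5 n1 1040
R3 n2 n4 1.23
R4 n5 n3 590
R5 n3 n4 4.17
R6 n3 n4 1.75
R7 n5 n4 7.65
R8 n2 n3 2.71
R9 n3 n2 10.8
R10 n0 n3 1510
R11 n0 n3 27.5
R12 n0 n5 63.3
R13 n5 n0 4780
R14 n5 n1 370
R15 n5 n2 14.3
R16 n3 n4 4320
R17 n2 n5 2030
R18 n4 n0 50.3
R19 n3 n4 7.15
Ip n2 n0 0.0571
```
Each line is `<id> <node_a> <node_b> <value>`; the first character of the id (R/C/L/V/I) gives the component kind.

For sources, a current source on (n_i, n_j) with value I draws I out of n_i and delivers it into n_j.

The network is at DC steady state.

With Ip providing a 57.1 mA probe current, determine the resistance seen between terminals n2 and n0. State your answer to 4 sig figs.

R_eq = 11.29 Ω

MNA unknowns: 5 node voltages V₁..V_5
R1: Y=0.02020 on G[2,0]
R2: Y=0.0009615 on G[5,1]
R3: Y=0.8130 on G[2,4]
R4: Y=0.001695 on G[5,3]
R5: Y=0.2398 on G[3,4]
R6: Y=0.5714 on G[3,4]
R7: Y=0.1307 on G[5,4]
R8: Y=0.3690 on G[2,3]
R9: Y=0.09259 on G[3,2]
R10: Y=0.0006623 on G[0,3]
R11: Y=0.03636 on G[0,3]
R12: Y=0.01580 on G[0,5]
R13: Y=0.0002092 on G[5,0]
R14: Y=0.002703 on G[5,1]
R15: Y=0.06993 on G[5,2]
R16: Y=0.0002315 on G[3,4]
R17: Y=0.0004926 on G[2,5]
R18: Y=0.01988 on G[4,0]
R19: Y=0.1399 on G[3,4]
Ip: z[2]−=0.0571, z[0]+=0.0571
solve → V1=-0.5799, V2=-0.6444, V3=-0.6092, V4=-0.6158, V5=-0.5799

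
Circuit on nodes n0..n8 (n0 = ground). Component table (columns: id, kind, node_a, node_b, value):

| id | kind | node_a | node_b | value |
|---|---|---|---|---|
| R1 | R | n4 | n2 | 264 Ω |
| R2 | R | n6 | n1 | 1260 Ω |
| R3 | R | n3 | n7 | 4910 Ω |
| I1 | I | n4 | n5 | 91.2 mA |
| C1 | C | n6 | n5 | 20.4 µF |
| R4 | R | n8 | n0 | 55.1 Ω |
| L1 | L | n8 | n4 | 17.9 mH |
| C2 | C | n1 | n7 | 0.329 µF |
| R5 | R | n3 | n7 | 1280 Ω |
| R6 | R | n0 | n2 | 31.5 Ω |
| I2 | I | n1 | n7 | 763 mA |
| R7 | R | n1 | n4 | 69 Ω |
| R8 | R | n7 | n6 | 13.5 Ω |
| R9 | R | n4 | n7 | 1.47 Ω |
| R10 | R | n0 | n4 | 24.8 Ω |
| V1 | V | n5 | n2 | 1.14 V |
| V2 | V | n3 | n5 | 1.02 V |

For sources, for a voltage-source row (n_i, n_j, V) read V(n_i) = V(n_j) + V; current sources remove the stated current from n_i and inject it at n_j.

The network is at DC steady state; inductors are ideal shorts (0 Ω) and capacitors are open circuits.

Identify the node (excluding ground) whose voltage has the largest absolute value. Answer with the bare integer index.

Element admittances at DC:
  Y(R1) = 0.003788 S between n4,n2
  Y(R2) = 0.0007937 S between n6,n1
  Y(R3) = 0.0002037 S between n3,n7
  I1: injects 0.0912 A into n5 (from n4)
  Y(C1) = 0.000 S between n6,n5
  Y(R4) = 0.01815 S between n8,n0
  L1: short n8↔n4 (DC inductor)
  Y(C2) = 0.000 S between n1,n7
  Y(R5) = 0.0007813 S between n3,n7
  Y(R6) = 0.03175 S between n0,n2
  I2: injects 0.763 A into n7 (from n1)
  Y(R7) = 0.01449 S between n1,n4
  Y(R8) = 0.07407 S between n7,n6
  Y(R9) = 0.6803 S between n4,n7
  Y(R10) = 0.04032 S between n0,n4
  V1: constraint V(n5)−V(n2) = 1.14
  V2: constraint V(n3)−V(n5) = 1.02
Assemble and solve the 11×11 MNA system:
  V(n1)=-51.14  V(n2)=2.304  V(n3)=4.464  V(n4)=-1.251  V(n5)=3.444  V(n6)=-0.7218  V(n7)=-0.1816  V(n8)=-1.251
  i(L1)=0.02271  i(V1)=0.08662  i(V2)=-0.004576

1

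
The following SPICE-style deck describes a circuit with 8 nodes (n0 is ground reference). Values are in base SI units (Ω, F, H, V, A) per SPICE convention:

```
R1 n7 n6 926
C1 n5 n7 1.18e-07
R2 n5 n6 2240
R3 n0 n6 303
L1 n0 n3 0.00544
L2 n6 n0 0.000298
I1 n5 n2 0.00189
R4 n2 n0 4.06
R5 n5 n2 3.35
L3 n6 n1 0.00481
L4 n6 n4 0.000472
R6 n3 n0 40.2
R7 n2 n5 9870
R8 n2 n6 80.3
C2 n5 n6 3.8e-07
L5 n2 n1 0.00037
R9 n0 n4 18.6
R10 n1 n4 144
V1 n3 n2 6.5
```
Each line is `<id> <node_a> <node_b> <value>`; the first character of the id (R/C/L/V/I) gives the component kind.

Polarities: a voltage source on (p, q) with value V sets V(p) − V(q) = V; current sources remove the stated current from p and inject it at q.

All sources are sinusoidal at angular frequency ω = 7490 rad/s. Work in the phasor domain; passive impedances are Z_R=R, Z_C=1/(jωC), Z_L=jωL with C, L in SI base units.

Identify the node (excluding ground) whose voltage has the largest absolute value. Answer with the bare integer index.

3

Apply KCL at each of the 7 non-ground nodes and solve the resulting linear system.
Node n1: branches {L3, L5, R10} → V_1 = -0.5833+0.4282j
Node n2: branches {I1, R4, R5, R7, R8, L5, V1} → V_2 = -0.6326+0.4507j
Node n3: branches {L1, R6, V1} → V_3 = 5.867+0.4507j
Node n4: branches {L4, R9, R10} → V_4 = -0.05816+0.002812j
Node n5: branches {C1, R2, I1, R5, R7, C2} → V_5 = -0.6321+0.4560j
Node n6: branches {R1, R2, R3, L2, L3, L4, R8, C2} → V_6 = -0.04825+0.004648j
Node n7: branches {R1, C1} → V_7 = -0.5036-0.1005j
Source currents: i(V1)=-0.1570+0.1328j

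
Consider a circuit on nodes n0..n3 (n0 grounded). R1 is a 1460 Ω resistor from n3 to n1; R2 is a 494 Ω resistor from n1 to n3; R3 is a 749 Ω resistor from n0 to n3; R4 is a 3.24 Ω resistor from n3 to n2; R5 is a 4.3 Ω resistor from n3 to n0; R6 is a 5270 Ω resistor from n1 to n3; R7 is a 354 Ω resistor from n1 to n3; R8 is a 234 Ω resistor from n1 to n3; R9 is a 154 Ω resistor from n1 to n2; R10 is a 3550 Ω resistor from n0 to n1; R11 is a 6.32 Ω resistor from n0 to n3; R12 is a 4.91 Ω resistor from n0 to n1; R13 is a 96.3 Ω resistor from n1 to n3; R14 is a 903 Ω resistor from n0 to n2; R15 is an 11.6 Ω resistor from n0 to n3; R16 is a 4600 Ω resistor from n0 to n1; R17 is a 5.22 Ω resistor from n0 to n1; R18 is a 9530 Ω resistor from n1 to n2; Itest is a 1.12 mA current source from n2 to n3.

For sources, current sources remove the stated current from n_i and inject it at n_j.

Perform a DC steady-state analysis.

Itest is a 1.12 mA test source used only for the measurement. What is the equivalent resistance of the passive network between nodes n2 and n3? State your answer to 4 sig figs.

Apply KCL at each of the 3 non-ground nodes and solve the resulting linear system.
Node n1: branches {R1, R2, R6, R7, R8, R9, R10, R12, R13, R16, R17, R18} → V_1 = -5.204e-05
Node n2: branches {R4, R9, R14, R18, Itest} → V_2 = -0.003492
Node n3: branches {R1, R2, R3, R4, R5, R6, R7, R8, R11, R13, R15, Itest} → V_3 = 5.114e-05

R_eq = 3.163 Ω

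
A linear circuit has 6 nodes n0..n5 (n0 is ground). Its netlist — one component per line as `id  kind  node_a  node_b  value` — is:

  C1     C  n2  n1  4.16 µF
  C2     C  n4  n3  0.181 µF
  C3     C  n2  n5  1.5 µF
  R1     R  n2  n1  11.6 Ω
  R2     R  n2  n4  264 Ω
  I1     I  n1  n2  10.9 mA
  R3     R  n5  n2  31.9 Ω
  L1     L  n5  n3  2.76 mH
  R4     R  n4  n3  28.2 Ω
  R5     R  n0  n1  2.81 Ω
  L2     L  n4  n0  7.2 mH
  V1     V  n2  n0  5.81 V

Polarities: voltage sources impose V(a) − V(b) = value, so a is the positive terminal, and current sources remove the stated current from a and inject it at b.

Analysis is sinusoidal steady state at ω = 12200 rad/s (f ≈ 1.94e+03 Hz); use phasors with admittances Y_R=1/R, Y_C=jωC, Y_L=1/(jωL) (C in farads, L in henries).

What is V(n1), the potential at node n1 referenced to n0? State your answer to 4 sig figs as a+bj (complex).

MNA unknowns: 5 node voltages V₁..V_5 plus 1 source current (V1)
C1: Y=0.000+0.05075j on G[2,1]
C2: Y=0.000+0.002208j on G[4,3]
C3: Y=0.000+0.01830j on G[2,5]
R1: Y=0.08621+0.000j on G[2,1]
R2: Y=0.003788+0.000j on G[2,4]
I1: z[1]−=0.0109, z[2]+=0.0109
R3: Y=0.03135+0.000j on G[5,2]
L1: Y=0.000-0.02970j on G[5,3]
R4: Y=0.03546+0.000j on G[4,3]
R5: Y=0.3559+0.000j on G[0,1]
L2: Y=0.000-0.01138j on G[4,0]
V1: row V2−V0=5.81, i_V1 at 2,0
solve → V1=1.169+0.5327j, V2=5.810+0.000j, V3=4.623+0.6803j, V4=4.262+1.871j, V5=6.018+1.200j
aux → i_V1=-0.4375-0.1411j

1.169+0.5327j V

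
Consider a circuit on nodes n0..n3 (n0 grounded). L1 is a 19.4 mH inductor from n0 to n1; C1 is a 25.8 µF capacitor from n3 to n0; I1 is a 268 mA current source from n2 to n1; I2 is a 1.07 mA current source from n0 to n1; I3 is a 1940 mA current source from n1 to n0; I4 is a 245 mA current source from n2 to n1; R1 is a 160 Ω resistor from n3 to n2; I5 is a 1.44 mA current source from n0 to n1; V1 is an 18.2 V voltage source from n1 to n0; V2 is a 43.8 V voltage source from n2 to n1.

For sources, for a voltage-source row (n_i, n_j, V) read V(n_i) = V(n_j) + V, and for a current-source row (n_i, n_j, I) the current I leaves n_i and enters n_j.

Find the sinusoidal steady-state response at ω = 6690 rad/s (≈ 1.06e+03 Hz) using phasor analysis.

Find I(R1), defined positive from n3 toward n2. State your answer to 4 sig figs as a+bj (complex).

MNA unknowns: 3 node voltages V₁..V_3 plus 2 source currents (V1, V2)
L1: Y=0.000-0.007705j on G[0,1]
C1: Y=0.000+0.1726j on G[3,0]
I1: z[2]−=0.268, z[1]+=0.268
I2: z[0]−=0.00107, z[1]+=0.00107
I3: z[1]−=1.94, z[0]+=1.94
I4: z[2]−=0.245, z[1]+=0.245
R1: Y=0.006250+0.000j on G[3,2]
I5: z[0]−=0.00144, z[1]+=0.00144
V1: row V1−V0=18.2, i_V1 at 1,0
V2: row V2−V1=43.8, i_V2 at 2,1
solve → V1=18.20+0.000j, V2=62.00+0.000j, V3=0.08119-2.242j
aux → i_V1=-2.324+0.1262j, i_V2=-0.9000-0.01401j

-0.3870-0.01401j A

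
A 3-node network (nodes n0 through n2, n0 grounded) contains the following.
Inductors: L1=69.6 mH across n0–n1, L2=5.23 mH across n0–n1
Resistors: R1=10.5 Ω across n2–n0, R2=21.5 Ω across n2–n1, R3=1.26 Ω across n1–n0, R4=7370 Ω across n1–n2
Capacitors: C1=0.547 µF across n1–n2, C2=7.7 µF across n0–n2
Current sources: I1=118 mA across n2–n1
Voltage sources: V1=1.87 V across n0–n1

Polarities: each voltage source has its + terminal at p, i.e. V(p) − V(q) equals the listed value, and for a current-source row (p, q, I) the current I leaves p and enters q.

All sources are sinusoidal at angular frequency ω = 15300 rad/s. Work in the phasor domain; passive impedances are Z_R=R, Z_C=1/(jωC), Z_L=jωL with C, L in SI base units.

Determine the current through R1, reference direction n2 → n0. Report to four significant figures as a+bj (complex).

-0.08214+0.06254j A

Apply KCL at each of the 2 non-ground nodes and solve the resulting linear system.
Node n1: branches {L1, R2, C1, R3, L2, I1, R4, V1} → V_1 = -1.870+0.000j
Node n2: branches {R1, R2, C1, I1, R4, C2} → V_2 = -0.8625+0.6567j
Source currents: i(V1)=-1.644-0.01394j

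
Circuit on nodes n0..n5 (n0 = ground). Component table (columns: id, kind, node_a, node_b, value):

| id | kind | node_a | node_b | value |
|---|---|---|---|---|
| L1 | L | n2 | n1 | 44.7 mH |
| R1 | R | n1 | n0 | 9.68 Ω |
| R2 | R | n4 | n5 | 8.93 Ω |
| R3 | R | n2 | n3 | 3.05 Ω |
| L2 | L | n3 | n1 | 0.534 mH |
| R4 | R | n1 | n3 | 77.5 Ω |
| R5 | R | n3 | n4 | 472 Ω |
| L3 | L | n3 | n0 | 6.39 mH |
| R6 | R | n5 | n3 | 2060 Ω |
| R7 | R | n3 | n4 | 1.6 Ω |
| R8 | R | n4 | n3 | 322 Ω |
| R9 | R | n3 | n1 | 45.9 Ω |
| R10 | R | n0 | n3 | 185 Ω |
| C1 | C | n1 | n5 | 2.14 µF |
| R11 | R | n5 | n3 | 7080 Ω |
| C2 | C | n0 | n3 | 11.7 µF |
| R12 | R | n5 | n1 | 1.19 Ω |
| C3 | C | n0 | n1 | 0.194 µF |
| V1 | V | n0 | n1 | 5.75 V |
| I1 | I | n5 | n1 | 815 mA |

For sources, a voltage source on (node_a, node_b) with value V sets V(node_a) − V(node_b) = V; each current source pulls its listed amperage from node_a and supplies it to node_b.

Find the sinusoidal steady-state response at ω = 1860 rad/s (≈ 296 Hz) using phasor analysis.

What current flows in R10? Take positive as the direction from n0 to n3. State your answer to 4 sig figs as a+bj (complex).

0.02934+0.0004644j A

Element admittances at ω=1860 rad/s:
  Y(L1) = 0.000-0.01203j S between n2,n1
  Y(R1) = 0.1033+0.000j S between n1,n0
  Y(R2) = 0.1120+0.000j S between n4,n5
  Y(R3) = 0.3279+0.000j S between n2,n3
  Y(L2) = 0.000-1.007j S between n3,n1
  Y(R4) = 0.01290+0.000j S between n1,n3
  Y(R5) = 0.002119+0.000j S between n3,n4
  Y(L3) = 0.000-0.08414j S between n3,n0
  Y(R6) = 0.0004854+0.000j S between n5,n3
  Y(R7) = 0.6250+0.000j S between n3,n4
  Y(R8) = 0.003106+0.000j S between n4,n3
  Y(R9) = 0.02179+0.000j S between n3,n1
  Y(R10) = 0.005405+0.000j S between n0,n3
  Y(C1) = 0.000+0.003980j S between n1,n5
  Y(R11) = 0.0001412+0.000j S between n5,n3
  Y(C2) = 0.000+0.02176j S between n0,n3
  Y(R12) = 0.8403+0.000j S between n5,n1
  Y(C3) = 0.000+0.0003608j S between n0,n1
  V1: constraint V(n0)−V(n1) = 5.75
  I1: injects 0.815 A into n1 (from n5)
Assemble and solve the 6×6 MNA system:
  V(n1)=-5.750+0.000j  V(n2)=-5.426-0.07403j  V(n3)=-5.429-0.08592j  V(n4)=-5.604-0.07374j  V(n5)=-6.588-0.005223j
  i(V1)=-0.6287+0.3361j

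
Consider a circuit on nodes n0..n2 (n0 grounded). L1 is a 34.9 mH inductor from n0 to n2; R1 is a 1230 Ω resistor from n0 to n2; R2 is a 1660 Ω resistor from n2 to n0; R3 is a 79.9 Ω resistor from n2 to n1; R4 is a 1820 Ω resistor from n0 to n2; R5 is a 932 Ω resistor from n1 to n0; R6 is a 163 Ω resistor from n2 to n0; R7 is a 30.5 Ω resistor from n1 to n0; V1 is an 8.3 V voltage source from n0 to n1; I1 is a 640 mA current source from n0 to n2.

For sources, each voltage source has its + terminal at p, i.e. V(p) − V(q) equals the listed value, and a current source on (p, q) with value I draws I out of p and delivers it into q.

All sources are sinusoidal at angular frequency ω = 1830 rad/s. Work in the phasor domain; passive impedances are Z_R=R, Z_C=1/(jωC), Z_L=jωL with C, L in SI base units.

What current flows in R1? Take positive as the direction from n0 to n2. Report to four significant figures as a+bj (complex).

Element admittances at ω=1830 rad/s:
  Y(L1) = 0.000-0.01566j S between n0,n2
  Y(R1) = 0.0008130+0.000j S between n0,n2
  Y(R2) = 0.0006024+0.000j S between n2,n0
  Y(R3) = 0.01252+0.000j S between n2,n1
  Y(R4) = 0.0005495+0.000j S between n0,n2
  Y(R5) = 0.001073+0.000j S between n1,n0
  Y(R6) = 0.006135+0.000j S between n2,n0
  Y(R7) = 0.03279+0.000j S between n1,n0
  V1: constraint V(n0)−V(n1) = 8.3
  I1: injects 0.64 A into n2 (from n0)
Assemble and solve the 3×3 MNA system:
  V(n1)=-8.300+0.000j  V(n2)=16.49+12.53j
  i(V1)=-0.5913-0.1568j

-0.01341-0.01018j A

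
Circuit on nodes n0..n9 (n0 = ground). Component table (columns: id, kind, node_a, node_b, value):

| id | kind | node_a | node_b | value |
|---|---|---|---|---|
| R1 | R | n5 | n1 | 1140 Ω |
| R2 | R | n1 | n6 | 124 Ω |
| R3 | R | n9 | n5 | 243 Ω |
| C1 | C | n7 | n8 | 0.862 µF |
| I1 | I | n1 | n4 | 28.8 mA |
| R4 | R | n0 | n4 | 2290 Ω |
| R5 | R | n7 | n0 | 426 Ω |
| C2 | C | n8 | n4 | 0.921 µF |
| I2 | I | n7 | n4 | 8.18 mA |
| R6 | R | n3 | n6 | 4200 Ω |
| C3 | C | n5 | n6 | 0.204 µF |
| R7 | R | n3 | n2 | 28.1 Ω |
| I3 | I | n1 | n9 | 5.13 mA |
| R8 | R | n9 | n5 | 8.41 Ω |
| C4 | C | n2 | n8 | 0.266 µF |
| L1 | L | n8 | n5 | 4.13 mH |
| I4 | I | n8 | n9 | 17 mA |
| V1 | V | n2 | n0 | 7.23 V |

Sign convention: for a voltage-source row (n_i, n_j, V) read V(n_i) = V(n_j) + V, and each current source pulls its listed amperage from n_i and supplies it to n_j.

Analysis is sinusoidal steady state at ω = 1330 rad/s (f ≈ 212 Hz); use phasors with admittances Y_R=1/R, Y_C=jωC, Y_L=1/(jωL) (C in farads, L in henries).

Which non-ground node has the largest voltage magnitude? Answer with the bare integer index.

4

Element admittances at ω=1330 rad/s:
  Y(R1) = 0.0008772+0.000j S between n5,n1
  Y(R2) = 0.008065+0.000j S between n1,n6
  Y(R3) = 0.004115+0.000j S between n9,n5
  Y(C1) = 0.000+0.001146j S between n7,n8
  I1: injects 0.0288 A into n4 (from n1)
  Y(R4) = 0.0004367+0.000j S between n0,n4
  Y(R5) = 0.002347+0.000j S between n7,n0
  Y(C2) = 0.000+0.001225j S between n8,n4
  I2: injects 0.00818 A into n4 (from n7)
  Y(R6) = 0.0002381+0.000j S between n3,n6
  Y(C3) = 0.000+0.0002713j S between n5,n6
  Y(R7) = 0.03559+0.000j S between n3,n2
  I3: injects 0.00513 A into n9 (from n1)
  Y(R8) = 0.1189+0.000j S between n9,n5
  Y(C4) = 0.000+0.0003538j S between n2,n8
  Y(L1) = 0.000-0.1821j S between n8,n5
  I4: injects 0.017 A into n9 (from n8)
  V1: constraint V(n2)−V(n0) = 7.23
Assemble and solve the 10×10 MNA system:
  V(n1)=-21.15+5.282j  V(n2)=7.230+0.000j  V(n3)=7.048+0.04015j  V(n4)=16.97-25.82j  V(n5)=7.773-1.706j  V(n6)=-20.08+6.042j  V(n7)=-0.6571+4.113j  V(n8)=7.765-1.676j  V(n9)=7.953-1.706j
  i(V1)=-0.005867+0.001618j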